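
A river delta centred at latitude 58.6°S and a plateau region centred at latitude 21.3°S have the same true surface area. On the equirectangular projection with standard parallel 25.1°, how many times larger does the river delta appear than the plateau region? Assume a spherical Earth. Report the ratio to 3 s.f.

With standard parallel φ₀ = 25.1°, the equirectangular projection gives x = Rλ cos φ₀, y = Rφ, so h = 1 and k = cos 25.1° / cos φ.
Areal scale at 58.6°: h·k = 1.000 × 1.738 = 1.738.
Areal scale at 21.3°: h·k = 1.000 × 0.9720 = 0.9720.
Ratio = 1.738/0.9720 ≈ 1.79.

1.79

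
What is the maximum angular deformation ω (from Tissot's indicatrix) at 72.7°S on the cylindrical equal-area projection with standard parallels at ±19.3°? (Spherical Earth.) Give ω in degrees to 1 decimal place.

A cylindrical equal-area projection with standard parallel φ₀ has meridian scale h = cos φ / cos φ₀ and parallel scale k = cos φ₀ / cos φ (so areas are preserved, h·k = 1).
At 72.7°: h = 0.3151, k = 3.174; principal scales a = 3.174, b = 0.3151.
sin(ω/2) = (a − b)/(a + b) = 2.859/3.489 = 0.8194, so ω = 2 arcsin(0.8194) ≈ 110.0°.

110.0°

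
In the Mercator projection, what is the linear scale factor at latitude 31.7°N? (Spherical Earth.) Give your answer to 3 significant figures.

1.18

The Mercator projection is conformal; its linear scale factor is the same in every direction and equals sec φ = 1/cos φ.
k = 1/cos 31.7° = 1/0.8508 = 1.175.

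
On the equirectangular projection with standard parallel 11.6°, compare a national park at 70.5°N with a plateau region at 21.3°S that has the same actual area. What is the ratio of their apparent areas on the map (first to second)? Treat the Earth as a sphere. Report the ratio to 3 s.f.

The equidistant cylindrical projection with φ₀ = 11.6° has h = 1 (meridians true) and k = cos φ₀ / cos φ along parallels.
Areal scale at 70.5°: h·k = 1.000 × 2.935 = 2.935.
Areal scale at 21.3°: h·k = 1.000 × 1.051 = 1.051.
Ratio = 2.935/1.051 ≈ 2.79.

2.79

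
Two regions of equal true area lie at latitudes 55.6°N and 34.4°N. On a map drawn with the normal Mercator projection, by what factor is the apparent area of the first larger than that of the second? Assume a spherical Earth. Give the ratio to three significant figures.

On Mercator, area is exaggerated by sec²φ = 1/cos²φ.
At 55.6°: sec²(55.6°) = 1/0.5650² = 3.133.
At 34.4°: sec²(34.4°) = 1/0.8251² = 1.469.
Ratio = 3.133/1.469 = cos²(34.4°)/cos²(55.6°) ≈ 2.13.

2.13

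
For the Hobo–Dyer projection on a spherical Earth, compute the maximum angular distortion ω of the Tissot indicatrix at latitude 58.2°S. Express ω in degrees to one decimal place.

The Hobo–Dyer projection is cylindrical equal-area with φ₀ = 37.5°. For cylindrical equal-area with standard parallel φ₀, h = cos φ / cos φ₀ and k = cos φ₀ / cos φ, so h·k = 1.
At 58.2°: h = 0.6642, k = 1.506; principal scales a = 1.506, b = 0.6642.
sin(ω/2) = (a − b)/(a + b) = 0.8413/2.170 = 0.3878, so ω = 2 arcsin(0.3878) ≈ 45.6°.

45.6°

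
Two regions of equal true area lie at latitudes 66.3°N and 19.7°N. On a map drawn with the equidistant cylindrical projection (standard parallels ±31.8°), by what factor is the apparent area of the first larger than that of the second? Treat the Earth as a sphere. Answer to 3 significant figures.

2.34

In the equirectangular projection with standard parallel φ₀ = 31.8° (x = Rλ cos φ₀, y = Rφ), meridians are true-scale (h = 1) and the parallel scale is k = cos φ₀ / cos φ.
Areal scale at 66.3°: h·k = 1.000 × 2.114 = 2.114.
Areal scale at 19.7°: h·k = 1.000 × 0.9027 = 0.9027.
Ratio = 2.114/0.9027 ≈ 2.34.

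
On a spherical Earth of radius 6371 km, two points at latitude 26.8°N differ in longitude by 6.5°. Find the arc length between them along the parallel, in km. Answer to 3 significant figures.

645 km

Arc length along a parallel = R cos φ · Δλ (with Δλ in radians).
= 6371 × cos 26.8° × (6.5° × π/180) = 6371 × 0.8926 × 0.1134 ≈ 645 km.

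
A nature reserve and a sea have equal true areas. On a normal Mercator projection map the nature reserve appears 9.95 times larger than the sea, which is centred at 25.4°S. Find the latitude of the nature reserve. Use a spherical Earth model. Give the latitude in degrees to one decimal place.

For equal true areas on Mercator, apparent areas scale as sec²φ, so the ratio is cos²φ₂ / cos²φ₁.
cos²φ₂ / cos²φ₁ = 9.95  ⇒  cos φ₁ = cos 25.4° / √9.95 = 0.9033/3.154 = 0.2864.
φ₁ = arccos(0.2864) ≈ 73.4°.

73.4°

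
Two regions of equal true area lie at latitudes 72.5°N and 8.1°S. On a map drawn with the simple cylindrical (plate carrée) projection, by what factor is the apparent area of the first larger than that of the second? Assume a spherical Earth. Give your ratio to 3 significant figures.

In the plate carrée (x = Rλ, y = Rφ), meridians are true-scale (h = 1) and parallels are stretched by k = sec φ.
Areal scale at 72.5°: h·k = 1.000 × 3.326 = 3.326.
Areal scale at 8.1°: h·k = 1.000 × 1.010 = 1.010.
Ratio = 3.326/1.010 ≈ 3.29.

3.29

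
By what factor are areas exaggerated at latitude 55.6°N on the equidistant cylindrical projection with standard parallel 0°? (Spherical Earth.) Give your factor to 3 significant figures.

In the plate carrée (x = Rλ, y = Rφ), meridians are true-scale (h = 1) and parallels are stretched by k = sec φ.
Areal scale = h·k = 1 × sec φ; at 55.6°, h = 1.000, k = 1.770, so h·k = 1.770.

1.77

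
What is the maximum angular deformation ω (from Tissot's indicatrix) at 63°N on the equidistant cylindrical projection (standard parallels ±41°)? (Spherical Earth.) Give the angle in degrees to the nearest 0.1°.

In the equirectangular projection with standard parallel φ₀ = 41° (x = Rλ cos φ₀, y = Rφ), meridians are true-scale (h = 1) and the parallel scale is k = cos φ₀ / cos φ.
At 63°: h = 1.000, k = 1.662; principal scales a = 1.662, b = 1.000.
sin(ω/2) = (a − b)/(a + b) = 0.6624/2.662 = 0.2488, so ω = 2 arcsin(0.2488) ≈ 28.8°.

28.8°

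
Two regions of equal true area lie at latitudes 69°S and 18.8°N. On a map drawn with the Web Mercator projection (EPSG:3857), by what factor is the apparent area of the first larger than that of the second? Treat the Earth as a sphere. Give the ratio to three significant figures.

On Mercator, area is exaggerated by sec²φ = 1/cos²φ.
At 69°: sec²(69°) = 1/0.3584² = 7.786.
At 18.8°: sec²(18.8°) = 1/0.9466² = 1.116.
Ratio = 7.786/1.116 = cos²(18.8°)/cos²(69°) ≈ 6.98.

6.98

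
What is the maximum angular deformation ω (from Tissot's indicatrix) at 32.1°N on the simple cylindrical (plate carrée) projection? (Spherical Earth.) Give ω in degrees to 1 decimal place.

9.5°

Plate carrée maps x = Rλ, y = Rφ. The meridian scale is h = 1 and the parallel scale is k = 1/cos φ = sec φ.
At 32.1°: h = 1.000, k = 1.180; principal scales a = 1.180, b = 1.000.
sin(ω/2) = (a − b)/(a + b) = 0.1805/2.180 = 0.08277, so ω = 2 arcsin(0.08277) ≈ 9.5°.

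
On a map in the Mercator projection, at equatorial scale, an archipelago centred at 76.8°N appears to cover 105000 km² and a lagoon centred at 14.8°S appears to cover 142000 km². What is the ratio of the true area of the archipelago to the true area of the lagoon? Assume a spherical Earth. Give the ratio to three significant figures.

0.0412

Mercator's areal exaggeration is sec²φ; hence true area = (apparent area) · cos²φ.
True area of archipelago: 105000 × cos²(76.8°) = 105000 × 0.05214 = 5475 km².
True area of lagoon: 142000 × cos²(14.8°) = 142000 × 0.9347 = 132700 km².
Ratio = 5475 / 132700 ≈ 0.0412.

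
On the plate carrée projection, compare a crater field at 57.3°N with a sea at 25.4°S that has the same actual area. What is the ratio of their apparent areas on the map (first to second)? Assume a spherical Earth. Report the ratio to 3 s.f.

Plate carrée maps x = Rλ, y = Rφ. The meridian scale is h = 1 and the parallel scale is k = 1/cos φ = sec φ.
Areal scale at 57.3°: h·k = 1.000 × 1.851 = 1.851.
Areal scale at 25.4°: h·k = 1.000 × 1.107 = 1.107.
Ratio = 1.851/1.107 ≈ 1.67.

1.67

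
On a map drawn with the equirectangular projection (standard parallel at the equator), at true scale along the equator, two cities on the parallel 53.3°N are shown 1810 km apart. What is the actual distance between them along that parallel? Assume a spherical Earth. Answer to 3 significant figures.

1080 km

Plate carrée maps x = Rλ, y = Rφ. The meridian scale is h = 1 and the parallel scale is k = 1/cos φ = sec φ.
Along the parallel at 53.3°, map distances are exaggerated by k = sec 53.3° = 1.673.
True distance = 1810 / 1.673 = 1810 × cos 53.3° ≈ 1080 km.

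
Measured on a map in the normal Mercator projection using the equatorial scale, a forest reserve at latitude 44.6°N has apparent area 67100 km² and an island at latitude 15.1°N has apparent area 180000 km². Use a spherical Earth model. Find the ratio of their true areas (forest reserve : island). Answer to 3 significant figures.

Mercator's areal exaggeration is sec²φ; hence true area = (apparent area) · cos²φ.
True area of forest reserve: 67100 × cos²(44.6°) = 67100 × 0.5070 = 34020 km².
True area of island: 180000 × cos²(15.1°) = 180000 × 0.9321 = 167800 km².
Ratio = 34020 / 167800 ≈ 0.203.

0.203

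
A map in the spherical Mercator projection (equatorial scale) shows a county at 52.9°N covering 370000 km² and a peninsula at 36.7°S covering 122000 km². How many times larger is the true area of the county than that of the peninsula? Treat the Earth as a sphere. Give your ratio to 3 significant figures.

Mercator's areal exaggeration is sec²φ; hence true area = (apparent area) · cos²φ.
True area of county: 370000 × cos²(52.9°) = 370000 × 0.3639 = 134600 km².
True area of peninsula: 122000 × cos²(36.7°) = 122000 × 0.6428 = 78430 km².
Ratio = 134600 / 78430 ≈ 1.72.

1.72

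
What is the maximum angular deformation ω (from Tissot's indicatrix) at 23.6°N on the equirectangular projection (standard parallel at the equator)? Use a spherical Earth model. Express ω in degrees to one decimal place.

For the equirectangular projection with φ₀ = 0 (plate carrée), h = 1 along meridians and k = sec φ along parallels.
At 23.6°: h = 1.000, k = 1.091; principal scales a = 1.091, b = 1.000.
sin(ω/2) = (a − b)/(a + b) = 0.09127/2.091 = 0.04364, so ω = 2 arcsin(0.04364) ≈ 5.0°.

5.0°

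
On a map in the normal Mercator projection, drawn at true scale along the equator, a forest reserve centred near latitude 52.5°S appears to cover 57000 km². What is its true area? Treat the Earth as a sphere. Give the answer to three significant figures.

Mercator is conformal, so the point scale is isotropic: h = k = sec φ = 1/cos φ.
Areal scale = k² = sec²φ = 1/cos²(52.5°) = 1/0.6088² = 2.698.
True area = apparent / (areal scale) = 57000 / 2.698 ≈ 21100 km².

21100 km²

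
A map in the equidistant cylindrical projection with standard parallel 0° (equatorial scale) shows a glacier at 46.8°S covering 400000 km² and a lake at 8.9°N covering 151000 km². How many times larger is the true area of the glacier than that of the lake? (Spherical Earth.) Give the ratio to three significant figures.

1.84

On the plate carrée, areal scale = h·k = 1 × sec φ, so true area = apparent × cos φ.
True area of glacier: 400000 × cos(46.8°) = 400000 × 0.6845 = 273800 km².
True area of lake: 151000 × cos(8.9°) = 151000 × 0.9880 = 149200 km².
Ratio = 273800 / 149200 ≈ 1.84.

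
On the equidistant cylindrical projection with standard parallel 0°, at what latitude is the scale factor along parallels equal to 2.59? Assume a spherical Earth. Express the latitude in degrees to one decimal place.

67.3°

Plate carrée: h = 1, k = sec φ along parallels.
sec φ = 2.59  ⇒  cos φ = 0.3861  ⇒  φ ≈ 67.3°.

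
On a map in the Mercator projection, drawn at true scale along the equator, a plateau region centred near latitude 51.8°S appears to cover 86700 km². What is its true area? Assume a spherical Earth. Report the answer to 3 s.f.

33200 km²

Mercator is conformal, so the point scale is isotropic: h = k = sec φ = 1/cos φ.
Areal scale = k² = sec²φ = 1/cos²(51.8°) = 1/0.6184² = 2.615.
True area = apparent / (areal scale) = 86700 / 2.615 ≈ 33200 km².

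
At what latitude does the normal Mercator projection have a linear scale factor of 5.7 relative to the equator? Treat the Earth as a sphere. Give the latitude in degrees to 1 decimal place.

Mercator scale is k = sec φ = 1/cos φ.
1/cos φ = 5.7  ⇒  cos φ = 0.1754  ⇒  φ = arccos(0.1754) ≈ 79.9°.

79.9°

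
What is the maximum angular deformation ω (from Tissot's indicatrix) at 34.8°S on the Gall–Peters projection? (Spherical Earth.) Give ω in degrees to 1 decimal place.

17.1°

Gall–Peters is a cylindrical equal-area projection with standard parallels at ±45°. A cylindrical equal-area projection with standard parallel φ₀ has meridian scale h = cos φ / cos φ₀ and parallel scale k = cos φ₀ / cos φ (so areas are preserved, h·k = 1).
At 34.8°: h = 1.161, k = 0.8611; principal scales a = 1.161, b = 0.8611.
sin(ω/2) = (a − b)/(a + b) = 0.3002/2.022 = 0.1484, so ω = 2 arcsin(0.1484) ≈ 17.1°.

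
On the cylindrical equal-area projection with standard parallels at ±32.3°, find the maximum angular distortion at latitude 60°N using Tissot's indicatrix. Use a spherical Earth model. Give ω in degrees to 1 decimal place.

57.6°

A cylindrical equal-area projection with standard parallel φ₀ has meridian scale h = cos φ / cos φ₀ and parallel scale k = cos φ₀ / cos φ (so areas are preserved, h·k = 1).
At 60°: h = 0.5915, k = 1.691; principal scales a = 1.691, b = 0.5915.
sin(ω/2) = (a − b)/(a + b) = 1.099/2.282 = 0.4816, so ω = 2 arcsin(0.4816) ≈ 57.6°.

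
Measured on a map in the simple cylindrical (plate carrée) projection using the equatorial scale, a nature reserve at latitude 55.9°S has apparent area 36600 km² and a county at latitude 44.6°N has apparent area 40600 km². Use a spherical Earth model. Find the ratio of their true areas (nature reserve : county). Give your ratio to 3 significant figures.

0.710

Plate carrée has h = 1 and k = sec φ, giving areal scale sec φ; true area = (apparent area) · cos φ.
True area of nature reserve: 36600 × cos(55.9°) = 36600 × 0.5606 = 20520 km².
True area of county: 40600 × cos(44.6°) = 40600 × 0.7120 = 28910 km².
Ratio = 20520 / 28910 ≈ 0.710.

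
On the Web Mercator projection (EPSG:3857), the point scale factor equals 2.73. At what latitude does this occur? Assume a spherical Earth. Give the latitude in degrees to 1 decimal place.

Mercator scale is k = sec φ = 1/cos φ.
1/cos φ = 2.73  ⇒  cos φ = 0.3663  ⇒  φ = arccos(0.3663) ≈ 68.5°.

68.5°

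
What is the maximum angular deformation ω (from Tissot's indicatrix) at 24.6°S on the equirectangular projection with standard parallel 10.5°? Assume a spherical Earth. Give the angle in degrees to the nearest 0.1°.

The equidistant cylindrical projection with φ₀ = 10.5° has h = 1 (meridians true) and k = cos φ₀ / cos φ along parallels.
At 24.6°: h = 1.000, k = 1.081; principal scales a = 1.081, b = 1.000.
sin(ω/2) = (a − b)/(a + b) = 0.08141/2.081 = 0.03911, so ω = 2 arcsin(0.03911) ≈ 4.5°.

4.5°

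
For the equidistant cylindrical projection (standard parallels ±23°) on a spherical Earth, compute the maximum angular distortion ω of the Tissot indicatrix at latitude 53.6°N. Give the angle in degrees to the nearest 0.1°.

25.0°

With standard parallel φ₀ = 23°, the equirectangular projection gives x = Rλ cos φ₀, y = Rφ, so h = 1 and k = cos 23° / cos φ.
At 53.6°: h = 1.000, k = 1.551; principal scales a = 1.551, b = 1.000.
sin(ω/2) = (a − b)/(a + b) = 0.5512/2.551 = 0.2161, so ω = 2 arcsin(0.2161) ≈ 25.0°.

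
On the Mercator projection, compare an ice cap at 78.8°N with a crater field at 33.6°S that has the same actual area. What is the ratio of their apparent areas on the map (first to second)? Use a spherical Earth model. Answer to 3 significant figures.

18.4

On Mercator, area is exaggerated by sec²φ = 1/cos²φ.
At 78.8°: sec²(78.8°) = 1/0.1942² = 26.51.
At 33.6°: sec²(33.6°) = 1/0.8329² = 1.441.
Ratio = 26.51/1.441 = cos²(33.6°)/cos²(78.8°) ≈ 18.4.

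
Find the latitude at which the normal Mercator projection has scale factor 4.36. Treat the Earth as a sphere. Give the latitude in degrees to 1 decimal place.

76.7°

Mercator scale is k = sec φ = 1/cos φ.
1/cos φ = 4.36  ⇒  cos φ = 0.2294  ⇒  φ = arccos(0.2294) ≈ 76.7°.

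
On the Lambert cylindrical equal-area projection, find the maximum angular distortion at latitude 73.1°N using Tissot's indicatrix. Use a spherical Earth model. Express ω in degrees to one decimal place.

The Lambert cylindrical equal-area projection is the cylindrical equal-area projection with its standard parallel at the equator (φ₀ = 0). Cylindrical equal-area (φ₀ = 0°): h = cos φ / cos 0° along meridians, k = cos 0° / cos φ along parallels; h·k = 1.
At 73.1°: h = 0.2907, k = 3.440; principal scales a = 3.440, b = 0.2907.
sin(ω/2) = (a − b)/(a + b) = 3.149/3.731 = 0.8442, so ω = 2 arcsin(0.8442) ≈ 115.2°.

115.2°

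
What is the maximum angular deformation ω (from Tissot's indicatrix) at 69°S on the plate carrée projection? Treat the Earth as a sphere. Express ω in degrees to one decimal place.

For the equirectangular projection with φ₀ = 0 (plate carrée), h = 1 along meridians and k = sec φ along parallels.
At 69°: h = 1.000, k = 2.790; principal scales a = 2.790, b = 1.000.
sin(ω/2) = (a − b)/(a + b) = 1.790/3.790 = 0.4724, so ω = 2 arcsin(0.4724) ≈ 56.4°.

56.4°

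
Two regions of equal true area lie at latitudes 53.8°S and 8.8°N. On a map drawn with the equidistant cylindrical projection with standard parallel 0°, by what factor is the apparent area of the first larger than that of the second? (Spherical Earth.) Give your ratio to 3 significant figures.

Plate carrée maps x = Rλ, y = Rφ. The meridian scale is h = 1 and the parallel scale is k = 1/cos φ = sec φ.
Areal scale at 53.8°: h·k = 1.000 × 1.693 = 1.693.
Areal scale at 8.8°: h·k = 1.000 × 1.012 = 1.012.
Ratio = 1.693/1.012 ≈ 1.67.

1.67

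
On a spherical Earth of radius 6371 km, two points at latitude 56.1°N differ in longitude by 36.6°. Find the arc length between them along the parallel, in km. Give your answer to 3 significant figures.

2270 km

Arc length along a parallel = R cos φ · Δλ (with Δλ in radians).
= 6371 × cos 56.1° × (36.6° × π/180) = 6371 × 0.5577 × 0.6388 ≈ 2270 km.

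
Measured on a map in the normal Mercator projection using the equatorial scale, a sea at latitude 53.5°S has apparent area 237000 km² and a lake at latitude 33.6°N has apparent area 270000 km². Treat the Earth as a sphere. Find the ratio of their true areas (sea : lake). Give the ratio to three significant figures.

0.448

Mercator's areal exaggeration is sec²φ; hence true area = (apparent area) · cos²φ.
True area of sea: 237000 × cos²(53.5°) = 237000 × 0.3538 = 83850 km².
True area of lake: 270000 × cos²(33.6°) = 270000 × 0.6938 = 187300 km².
Ratio = 83850 / 187300 ≈ 0.448.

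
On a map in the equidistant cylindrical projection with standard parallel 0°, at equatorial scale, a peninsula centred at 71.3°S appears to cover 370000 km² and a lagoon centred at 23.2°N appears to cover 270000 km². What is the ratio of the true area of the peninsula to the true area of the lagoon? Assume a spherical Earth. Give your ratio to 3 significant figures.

0.478

Plate carrée has h = 1 and k = sec φ, giving areal scale sec φ; true area = (apparent area) · cos φ.
True area of peninsula: 370000 × cos(71.3°) = 370000 × 0.3206 = 118600 km².
True area of lagoon: 270000 × cos(23.2°) = 270000 × 0.9191 = 248200 km².
Ratio = 118600 / 248200 ≈ 0.478.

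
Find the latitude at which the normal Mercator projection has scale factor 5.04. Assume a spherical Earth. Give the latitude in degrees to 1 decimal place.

Mercator scale is k = sec φ = 1/cos φ.
1/cos φ = 5.04  ⇒  cos φ = 0.1984  ⇒  φ = arccos(0.1984) ≈ 78.6°.

78.6°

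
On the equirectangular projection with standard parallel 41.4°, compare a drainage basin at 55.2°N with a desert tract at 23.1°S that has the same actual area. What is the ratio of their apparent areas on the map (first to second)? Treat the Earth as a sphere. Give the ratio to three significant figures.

The equidistant cylindrical projection with φ₀ = 41.4° has h = 1 (meridians true) and k = cos φ₀ / cos φ along parallels.
Areal scale at 55.2°: h·k = 1.000 × 1.314 = 1.314.
Areal scale at 23.1°: h·k = 1.000 × 0.8155 = 0.8155.
Ratio = 1.314/0.8155 ≈ 1.61.

1.61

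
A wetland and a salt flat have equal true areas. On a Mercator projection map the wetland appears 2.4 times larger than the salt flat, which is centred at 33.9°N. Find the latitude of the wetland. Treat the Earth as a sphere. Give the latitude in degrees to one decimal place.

57.6°

Mercator areal scale is sec²φ, so apparent-area ratio = sec²φ₁ / sec²φ₂ = cos²φ₂ / cos²φ₁.
cos²φ₂ / cos²φ₁ = 2.4  ⇒  cos φ₁ = cos 33.9° / √2.4 = 0.8300/1.549 = 0.5358.
φ₁ = arccos(0.5358) ≈ 57.6°.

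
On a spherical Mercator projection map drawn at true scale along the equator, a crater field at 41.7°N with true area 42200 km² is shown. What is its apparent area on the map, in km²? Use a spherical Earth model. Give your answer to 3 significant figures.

75700 km²

The Mercator projection is conformal; its linear scale factor is the same in every direction and equals sec φ = 1/cos φ.
Areal scale = k² = sec²φ = 1/cos²(41.7°) = 1/0.7466² = 1.794.
Apparent area = 42200 × 1.794 ≈ 75700 km².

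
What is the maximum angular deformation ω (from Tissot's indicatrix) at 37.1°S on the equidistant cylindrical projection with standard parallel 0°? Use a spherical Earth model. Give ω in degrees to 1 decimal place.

For the equirectangular projection with φ₀ = 0 (plate carrée), h = 1 along meridians and k = sec φ along parallels.
At 37.1°: h = 1.000, k = 1.254; principal scales a = 1.254, b = 1.000.
sin(ω/2) = (a − b)/(a + b) = 0.2538/2.254 = 0.1126, so ω = 2 arcsin(0.1126) ≈ 12.9°.

12.9°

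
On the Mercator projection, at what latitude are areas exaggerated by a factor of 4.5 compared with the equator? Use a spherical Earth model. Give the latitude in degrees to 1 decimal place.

61.9°

Mercator areal scale is sec²φ.
sec²φ = 4.5  ⇒  cos²φ = 0.2222  ⇒  cos φ = 0.4714.
φ = arccos(0.4714) ≈ 61.9°.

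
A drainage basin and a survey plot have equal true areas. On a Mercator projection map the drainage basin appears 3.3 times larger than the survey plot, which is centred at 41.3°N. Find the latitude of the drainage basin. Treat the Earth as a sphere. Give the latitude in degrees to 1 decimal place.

For equal true areas on Mercator, apparent areas scale as sec²φ, so the ratio is cos²φ₂ / cos²φ₁.
cos²φ₂ / cos²φ₁ = 3.3  ⇒  cos φ₁ = cos 41.3° / √3.3 = 0.7513/1.817 = 0.4136.
φ₁ = arccos(0.4136) ≈ 65.6°.

65.6°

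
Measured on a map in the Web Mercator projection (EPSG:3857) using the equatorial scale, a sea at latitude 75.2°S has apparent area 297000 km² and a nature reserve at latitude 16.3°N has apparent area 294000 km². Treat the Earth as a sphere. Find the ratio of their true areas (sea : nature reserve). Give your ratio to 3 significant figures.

0.0716

Mercator's areal exaggeration is sec²φ; hence true area = (apparent area) · cos²φ.
True area of sea: 297000 × cos²(75.2°) = 297000 × 0.06525 = 19380 km².
True area of nature reserve: 294000 × cos²(16.3°) = 294000 × 0.9212 = 270800 km².
Ratio = 19380 / 270800 ≈ 0.0716.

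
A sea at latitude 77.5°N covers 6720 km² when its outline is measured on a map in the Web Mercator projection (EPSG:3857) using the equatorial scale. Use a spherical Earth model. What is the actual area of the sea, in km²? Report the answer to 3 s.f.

The Mercator projection is conformal; its linear scale factor is the same in every direction and equals sec φ = 1/cos φ.
Areal scale = k² = sec²φ = 1/cos²(77.5°) = 1/0.2164² = 21.35.
True area = apparent / (areal scale) = 6720 / 21.35 ≈ 315 km².

315 km²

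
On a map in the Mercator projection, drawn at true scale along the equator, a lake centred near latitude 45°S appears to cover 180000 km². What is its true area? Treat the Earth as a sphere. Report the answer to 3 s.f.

Mercator is conformal, so the point scale is isotropic: h = k = sec φ = 1/cos φ.
Areal scale = k² = sec²φ = 1/cos²(45°) = 1/0.7071² = 2.000.
True area = apparent / (areal scale) = 180000 / 2.000 ≈ 90000 km².

90000 km²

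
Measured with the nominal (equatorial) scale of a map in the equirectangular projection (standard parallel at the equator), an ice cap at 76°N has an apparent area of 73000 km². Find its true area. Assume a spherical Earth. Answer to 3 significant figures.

17700 km²

Plate carrée maps x = Rλ, y = Rφ. The meridian scale is h = 1 and the parallel scale is k = 1/cos φ = sec φ.
Areal scale = h·k = 1 × sec φ; at 76°, h = 1.000, k = 4.134, so h·k = 4.134.
True area = apparent / (areal scale) = 73000 / 4.134 ≈ 17700 km².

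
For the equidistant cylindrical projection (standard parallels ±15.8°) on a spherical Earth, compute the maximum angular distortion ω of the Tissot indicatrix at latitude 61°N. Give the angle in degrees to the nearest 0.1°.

With standard parallel φ₀ = 15.8°, the equirectangular projection gives x = Rλ cos φ₀, y = Rφ, so h = 1 and k = cos 15.8° / cos φ.
At 61°: h = 1.000, k = 1.985; principal scales a = 1.985, b = 1.000.
sin(ω/2) = (a − b)/(a + b) = 0.9847/2.985 = 0.3299, so ω = 2 arcsin(0.3299) ≈ 38.5°.

38.5°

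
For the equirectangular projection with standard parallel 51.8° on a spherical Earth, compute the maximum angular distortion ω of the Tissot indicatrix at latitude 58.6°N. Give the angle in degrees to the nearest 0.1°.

With standard parallel φ₀ = 51.8°, the equirectangular projection gives x = Rλ cos φ₀, y = Rφ, so h = 1 and k = cos 51.8° / cos φ.
At 58.6°: h = 1.000, k = 1.187; principal scales a = 1.187, b = 1.000.
sin(ω/2) = (a − b)/(a + b) = 0.1869/2.187 = 0.08548, so ω = 2 arcsin(0.08548) ≈ 9.8°.

9.8°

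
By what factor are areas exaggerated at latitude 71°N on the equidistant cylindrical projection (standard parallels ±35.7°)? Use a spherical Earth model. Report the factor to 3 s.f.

In the equirectangular projection with standard parallel φ₀ = 35.7° (x = Rλ cos φ₀, y = Rφ), meridians are true-scale (h = 1) and the parallel scale is k = cos φ₀ / cos φ.
Areal scale = h·k = 1 × cos φ₀ / cos φ; at 71°, h = 1.000, k = 2.494, so h·k = 2.494.

2.49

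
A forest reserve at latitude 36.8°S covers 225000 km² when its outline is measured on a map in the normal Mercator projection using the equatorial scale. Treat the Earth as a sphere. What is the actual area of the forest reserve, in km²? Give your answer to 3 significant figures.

Mercator is conformal, so the point scale is isotropic: h = k = sec φ = 1/cos φ.
Areal scale = k² = sec²φ = 1/cos²(36.8°) = 1/0.8007² = 1.560.
True area = apparent / (areal scale) = 225000 / 1.560 ≈ 144000 km².

144000 km²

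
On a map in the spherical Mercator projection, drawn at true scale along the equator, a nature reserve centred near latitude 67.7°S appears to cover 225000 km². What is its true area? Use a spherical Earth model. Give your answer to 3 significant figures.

32400 km²

For Mercator, h = k = sec φ (a conformal cylindrical projection has a single point scale, 1/cos φ).
Areal scale = k² = sec²φ = 1/cos²(67.7°) = 1/0.3795² = 6.945.
True area = apparent / (areal scale) = 225000 / 6.945 ≈ 32400 km².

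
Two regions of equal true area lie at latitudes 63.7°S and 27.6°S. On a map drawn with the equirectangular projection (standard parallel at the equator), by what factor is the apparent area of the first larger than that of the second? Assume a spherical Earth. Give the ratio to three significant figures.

2.00

For the equirectangular projection with φ₀ = 0 (plate carrée), h = 1 along meridians and k = sec φ along parallels.
Areal scale at 63.7°: h·k = 1.000 × 2.257 = 2.257.
Areal scale at 27.6°: h·k = 1.000 × 1.128 = 1.128.
Ratio = 2.257/1.128 ≈ 2.00.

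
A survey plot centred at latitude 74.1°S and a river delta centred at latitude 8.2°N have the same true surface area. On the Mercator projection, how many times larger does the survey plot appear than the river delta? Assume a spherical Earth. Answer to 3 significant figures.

On Mercator, area is exaggerated by sec²φ = 1/cos²φ.
At 74.1°: sec²(74.1°) = 1/0.2740² = 13.32.
At 8.2°: sec²(8.2°) = 1/0.9898² = 1.021.
Ratio = 13.32/1.021 = cos²(8.2°)/cos²(74.1°) ≈ 13.1.

13.1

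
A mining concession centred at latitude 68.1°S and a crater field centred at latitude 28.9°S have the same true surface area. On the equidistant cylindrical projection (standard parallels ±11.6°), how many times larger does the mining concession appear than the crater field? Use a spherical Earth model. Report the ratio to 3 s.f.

In the equirectangular projection with standard parallel φ₀ = 11.6° (x = Rλ cos φ₀, y = Rφ), meridians are true-scale (h = 1) and the parallel scale is k = cos φ₀ / cos φ.
Areal scale at 68.1°: h·k = 1.000 × 2.626 = 2.626.
Areal scale at 28.9°: h·k = 1.000 × 1.119 = 1.119.
Ratio = 2.626/1.119 ≈ 2.35.

2.35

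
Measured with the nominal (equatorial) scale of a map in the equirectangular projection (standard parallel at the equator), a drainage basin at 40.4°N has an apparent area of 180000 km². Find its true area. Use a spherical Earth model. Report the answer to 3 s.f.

137000 km²

Plate carrée maps x = Rλ, y = Rφ. The meridian scale is h = 1 and the parallel scale is k = 1/cos φ = sec φ.
Areal scale = h·k = 1 × sec φ; at 40.4°, h = 1.000, k = 1.313, so h·k = 1.313.
True area = apparent / (areal scale) = 180000 / 1.313 ≈ 137000 km².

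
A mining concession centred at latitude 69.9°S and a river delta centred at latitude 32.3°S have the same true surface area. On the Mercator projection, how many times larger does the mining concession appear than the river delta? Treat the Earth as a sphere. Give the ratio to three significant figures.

6.05

Mercator is conformal with k = sec φ, so areal scale = k² = sec²φ.
At 69.9°: sec²(69.9°) = 1/0.3437² = 8.467.
At 32.3°: sec²(32.3°) = 1/0.8453² = 1.400.
Ratio = 8.467/1.400 = cos²(32.3°)/cos²(69.9°) ≈ 6.05.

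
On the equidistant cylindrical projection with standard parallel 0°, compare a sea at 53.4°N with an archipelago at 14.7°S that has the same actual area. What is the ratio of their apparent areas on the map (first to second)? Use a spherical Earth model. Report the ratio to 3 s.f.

Plate carrée maps x = Rλ, y = Rφ. The meridian scale is h = 1 and the parallel scale is k = 1/cos φ = sec φ.
Areal scale at 53.4°: h·k = 1.000 × 1.677 = 1.677.
Areal scale at 14.7°: h·k = 1.000 × 1.034 = 1.034.
Ratio = 1.677/1.034 ≈ 1.62.

1.62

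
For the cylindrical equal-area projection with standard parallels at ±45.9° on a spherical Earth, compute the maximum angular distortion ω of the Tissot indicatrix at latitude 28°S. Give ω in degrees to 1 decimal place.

27.0°

A cylindrical equal-area projection with standard parallel φ₀ has meridian scale h = cos φ / cos φ₀ and parallel scale k = cos φ₀ / cos φ (so areas are preserved, h·k = 1).
At 28°: h = 1.269, k = 0.7882; principal scales a = 1.269, b = 0.7882.
sin(ω/2) = (a − b)/(a + b) = 0.4806/2.057 = 0.2336, so ω = 2 arcsin(0.2336) ≈ 27.0°.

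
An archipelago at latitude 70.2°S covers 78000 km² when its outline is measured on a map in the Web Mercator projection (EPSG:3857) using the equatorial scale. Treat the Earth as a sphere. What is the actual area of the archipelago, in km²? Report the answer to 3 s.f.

8950 km²

For Mercator, h = k = sec φ (a conformal cylindrical projection has a single point scale, 1/cos φ).
Areal scale = k² = sec²φ = 1/cos²(70.2°) = 1/0.3387² = 8.715.
True area = apparent / (areal scale) = 78000 / 8.715 ≈ 8950 km².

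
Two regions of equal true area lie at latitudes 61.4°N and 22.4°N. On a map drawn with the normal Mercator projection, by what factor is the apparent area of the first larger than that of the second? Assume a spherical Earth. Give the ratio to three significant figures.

3.73

Mercator areal scale is sec²φ.
At 61.4°: sec²(61.4°) = 1/0.4787² = 4.364.
At 22.4°: sec²(22.4°) = 1/0.9245² = 1.170.
Ratio = 4.364/1.170 = cos²(22.4°)/cos²(61.4°) ≈ 3.73.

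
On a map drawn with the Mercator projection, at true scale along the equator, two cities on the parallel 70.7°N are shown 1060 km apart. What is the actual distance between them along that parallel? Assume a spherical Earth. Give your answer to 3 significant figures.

350 km

The Mercator projection is conformal; its linear scale factor is the same in every direction and equals sec φ = 1/cos φ.
Along the parallel at 70.7°, map distances are exaggerated by k = sec 70.7° = 3.026.
True distance = 1060 / 3.026 = 1060 × cos 70.7° ≈ 350 km.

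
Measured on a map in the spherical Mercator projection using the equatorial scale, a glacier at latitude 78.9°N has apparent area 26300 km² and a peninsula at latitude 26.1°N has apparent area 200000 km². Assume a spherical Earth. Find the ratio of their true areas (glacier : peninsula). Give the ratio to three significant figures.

0.00604

Mercator's areal exaggeration is sec²φ; hence true area = (apparent area) · cos²φ.
True area of glacier: 26300 × cos²(78.9°) = 26300 × 0.03706 = 974.8 km².
True area of peninsula: 200000 × cos²(26.1°) = 200000 × 0.8065 = 161300 km².
Ratio = 974.8 / 161300 ≈ 0.00604.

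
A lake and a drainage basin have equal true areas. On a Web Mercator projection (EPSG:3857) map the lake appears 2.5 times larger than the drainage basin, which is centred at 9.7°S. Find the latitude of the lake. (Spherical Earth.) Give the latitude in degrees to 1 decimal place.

Mercator areal scale is sec²φ, so apparent-area ratio = sec²φ₁ / sec²φ₂ = cos²φ₂ / cos²φ₁.
cos²φ₂ / cos²φ₁ = 2.5  ⇒  cos φ₁ = cos 9.7° / √2.5 = 0.9857/1.581 = 0.6234.
φ₁ = arccos(0.6234) ≈ 51.4°.

51.4°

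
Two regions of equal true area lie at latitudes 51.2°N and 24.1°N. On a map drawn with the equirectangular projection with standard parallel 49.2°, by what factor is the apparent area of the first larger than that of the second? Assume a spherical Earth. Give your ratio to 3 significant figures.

1.46

With standard parallel φ₀ = 49.2°, the equirectangular projection gives x = Rλ cos φ₀, y = Rφ, so h = 1 and k = cos 49.2° / cos φ.
Areal scale at 51.2°: h·k = 1.000 × 1.043 = 1.043.
Areal scale at 24.1°: h·k = 1.000 × 0.7158 = 0.7158.
Ratio = 1.043/0.7158 ≈ 1.46.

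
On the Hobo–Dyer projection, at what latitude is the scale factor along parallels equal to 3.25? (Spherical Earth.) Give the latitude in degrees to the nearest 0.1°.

Hobo–Dyer is a cylindrical equal-area projection with standard parallels at ±37.5°. Cylindrical equal-area (φ₀ = 37.5°): h = cos φ / cos 37.5° along meridians, k = cos 37.5° / cos φ along parallels; h·k = 1.
k = cos φ₀ / cos φ = 3.25  ⇒  cos φ = cos 37.5° / 3.25 = 0.2441.
φ = arccos(0.2441) ≈ 75.9°.

75.9°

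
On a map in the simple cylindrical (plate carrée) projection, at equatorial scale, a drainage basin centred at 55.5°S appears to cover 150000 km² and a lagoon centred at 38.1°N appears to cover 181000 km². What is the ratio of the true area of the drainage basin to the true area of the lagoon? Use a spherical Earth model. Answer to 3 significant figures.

On the plate carrée, areal scale = h·k = 1 × sec φ, so true area = apparent × cos φ.
True area of drainage basin: 150000 × cos(55.5°) = 150000 × 0.5664 = 84960 km².
True area of lagoon: 181000 × cos(38.1°) = 181000 × 0.7869 = 142400 km².
Ratio = 84960 / 142400 ≈ 0.596.

0.596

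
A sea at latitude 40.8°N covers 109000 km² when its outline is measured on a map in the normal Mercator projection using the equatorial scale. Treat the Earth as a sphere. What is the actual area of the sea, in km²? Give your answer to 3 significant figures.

The Mercator projection is conformal; its linear scale factor is the same in every direction and equals sec φ = 1/cos φ.
Areal scale = k² = sec²φ = 1/cos²(40.8°) = 1/0.7570² = 1.745.
True area = apparent / (areal scale) = 109000 / 1.745 ≈ 62500 km².

62500 km²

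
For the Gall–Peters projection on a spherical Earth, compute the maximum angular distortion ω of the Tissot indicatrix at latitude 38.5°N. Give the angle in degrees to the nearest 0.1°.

11.6°

The Gall–Peters projection is cylindrical equal-area with φ₀ = 45°. A cylindrical equal-area projection with standard parallel φ₀ has meridian scale h = cos φ / cos φ₀ and parallel scale k = cos φ₀ / cos φ (so areas are preserved, h·k = 1).
At 38.5°: h = 1.107, k = 0.9035; principal scales a = 1.107, b = 0.9035.
sin(ω/2) = (a − b)/(a + b) = 0.2032/2.010 = 0.1011, so ω = 2 arcsin(0.1011) ≈ 11.6°.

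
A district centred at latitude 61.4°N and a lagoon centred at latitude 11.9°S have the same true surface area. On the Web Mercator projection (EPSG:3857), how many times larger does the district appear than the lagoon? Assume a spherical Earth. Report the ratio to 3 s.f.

4.18

Mercator areal scale is sec²φ.
At 61.4°: sec²(61.4°) = 1/0.4787² = 4.364.
At 11.9°: sec²(11.9°) = 1/0.9785² = 1.044.
Ratio = 4.364/1.044 = cos²(11.9°)/cos²(61.4°) ≈ 4.18.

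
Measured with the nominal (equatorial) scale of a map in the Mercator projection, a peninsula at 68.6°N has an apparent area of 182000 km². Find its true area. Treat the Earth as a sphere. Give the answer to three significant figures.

Mercator is conformal, so the point scale is isotropic: h = k = sec φ = 1/cos φ.
Areal scale = k² = sec²φ = 1/cos²(68.6°) = 1/0.3649² = 7.511.
True area = apparent / (areal scale) = 182000 / 7.511 ≈ 24200 km².

24200 km²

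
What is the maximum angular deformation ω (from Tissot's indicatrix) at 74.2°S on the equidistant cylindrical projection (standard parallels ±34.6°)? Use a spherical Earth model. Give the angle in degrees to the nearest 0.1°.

60.4°

The equidistant cylindrical projection with φ₀ = 34.6° has h = 1 (meridians true) and k = cos φ₀ / cos φ along parallels.
At 74.2°: h = 1.000, k = 3.023; principal scales a = 3.023, b = 1.000.
sin(ω/2) = (a − b)/(a + b) = 2.023/4.023 = 0.5029, so ω = 2 arcsin(0.5029) ≈ 60.4°.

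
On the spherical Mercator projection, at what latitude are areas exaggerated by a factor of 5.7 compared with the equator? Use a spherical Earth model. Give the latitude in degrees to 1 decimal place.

65.2°

Mercator areal scale is sec²φ.
sec²φ = 5.7  ⇒  cos²φ = 0.1754  ⇒  cos φ = 0.4189.
φ = arccos(0.4189) ≈ 65.2°.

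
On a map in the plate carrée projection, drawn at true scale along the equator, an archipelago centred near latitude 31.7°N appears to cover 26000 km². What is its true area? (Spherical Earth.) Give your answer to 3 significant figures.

22100 km²

Plate carrée maps x = Rλ, y = Rφ. The meridian scale is h = 1 and the parallel scale is k = 1/cos φ = sec φ.
Areal scale = h·k = 1 × sec φ; at 31.7°, h = 1.000, k = 1.175, so h·k = 1.175.
True area = apparent / (areal scale) = 26000 / 1.175 ≈ 22100 km².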